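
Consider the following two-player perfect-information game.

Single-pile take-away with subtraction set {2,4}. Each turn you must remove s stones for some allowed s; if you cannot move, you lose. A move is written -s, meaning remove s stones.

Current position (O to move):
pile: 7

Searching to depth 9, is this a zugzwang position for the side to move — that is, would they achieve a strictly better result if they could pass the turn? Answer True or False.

zugzwang(7, O) = True

p1 O@[7]: -2[5]-1* -4[3]-1
p2 X@[5]: -2[3]-1 -4[1]+1*
p3 O@[1] terminal -1; root [7] d9
suppose O passes — search the same position with X to move:
pass> p1 X@[7]: -2[5]-1* -4[3]-1
pass> p2 O@[5]: -2[3]-1 -4[1]+1*
pass> p3 X@[1] terminal -1; root [7] d9
for O: play -1, pass +1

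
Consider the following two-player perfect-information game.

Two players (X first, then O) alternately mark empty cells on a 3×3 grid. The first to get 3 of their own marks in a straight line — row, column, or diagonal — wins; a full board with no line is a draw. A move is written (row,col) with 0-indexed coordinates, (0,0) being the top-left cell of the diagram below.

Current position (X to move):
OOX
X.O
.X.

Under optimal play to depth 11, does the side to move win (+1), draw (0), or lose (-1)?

[OOX/X.O/.X.] X move#1: (1,1):+0/OOX/XXO/.X., (2,0):+1/OOX/X.O/XX.*, (2,2):+0/OOX/X.O/.XX
[OOX/X.O/XX.] O move#2: (1,1):-1/OOX/XOO/XX.*, (2,2):-1/OOX/X.O/XXO
[OOX/XOO/XX.] X move#3: (2,2):+1/OOX/XOO/XXX*
[OOX/XOO/XXX] end (terminal -1, O#4); searched OOX/X.O/.X. to 11

value(OOX/X.O/.X., X) = +1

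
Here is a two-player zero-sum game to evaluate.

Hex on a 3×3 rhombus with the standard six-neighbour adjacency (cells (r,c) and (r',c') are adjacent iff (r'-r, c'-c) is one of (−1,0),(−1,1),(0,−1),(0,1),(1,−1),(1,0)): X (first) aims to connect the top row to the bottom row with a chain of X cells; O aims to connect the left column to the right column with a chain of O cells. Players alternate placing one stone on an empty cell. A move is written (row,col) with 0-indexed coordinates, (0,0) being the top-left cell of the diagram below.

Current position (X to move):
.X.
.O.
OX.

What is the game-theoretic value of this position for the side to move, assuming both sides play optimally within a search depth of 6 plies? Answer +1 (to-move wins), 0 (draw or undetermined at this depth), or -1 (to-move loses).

value(.X./.O./OX., X) = -1

ply 1, X at .X./.O./OX. | (0,0)=-1→XX./.O./OX.*; (0,2)=-1→.XX/.O./OX.; (1,0)=-1→.X./XO./OX.; (1,2)=-1→.X./.OX/OX.; (2,2)=-1→.X./.O./OXX
ply 2, O at XX./.O./OX. | (0,2)=+1→XXO/.O./OX.*; (1,0)=+1→XX./OO./OX.; (1,2)=+1→XX./.OO/OX.; (2,2)=+1→XX./.O./OXO
ply 3: XXO/.O./OX. is terminal -1 (X); from .X./.O./OX. depth 6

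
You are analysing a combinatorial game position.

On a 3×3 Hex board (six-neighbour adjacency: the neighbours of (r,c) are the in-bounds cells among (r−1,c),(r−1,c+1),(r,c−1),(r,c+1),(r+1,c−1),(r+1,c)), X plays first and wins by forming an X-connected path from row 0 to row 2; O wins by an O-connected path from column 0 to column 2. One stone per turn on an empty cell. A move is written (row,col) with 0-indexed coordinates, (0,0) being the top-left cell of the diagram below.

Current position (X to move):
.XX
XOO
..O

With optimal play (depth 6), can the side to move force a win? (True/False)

X winning at [.XX/XOO/..O]: True

ply 1, X at .XX/XOO/..O | (0,0)=-1→XXX/XOO/..O; (2,0)=+1→.XX/XOO/X.O*; (2,1)=-1→.XX/XOO/.XO
ply 2: .XX/XOO/X.O is terminal -1 (O); from .XX/XOO/..O depth 6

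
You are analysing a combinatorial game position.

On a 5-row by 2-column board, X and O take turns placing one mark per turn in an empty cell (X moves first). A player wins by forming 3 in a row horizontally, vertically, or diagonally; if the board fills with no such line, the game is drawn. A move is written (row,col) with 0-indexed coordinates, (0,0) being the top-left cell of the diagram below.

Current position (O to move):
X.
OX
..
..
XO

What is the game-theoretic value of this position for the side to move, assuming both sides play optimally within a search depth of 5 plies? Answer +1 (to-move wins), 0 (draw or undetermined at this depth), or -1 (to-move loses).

value(X./OX/../../XO, O) = 0

[X./OX/../../XO] O move#1: (0,1):+0/XO/OX/../../XO*, (2,0):+0/X./OX/O./../XO, (2,1):+0/X./OX/.O/../XO, (3,0):+0/X./OX/../O./XO, (3,1):+0/X./OX/../.O/XO
[XO/OX/../../XO] X move#2: (2,0):+0/XO/OX/X./../XO*, (2,1):+0/XO/OX/.X/../XO, (3,0):+0/XO/OX/../X./XO, (3,1):+0/XO/OX/../.X/XO
[XO/OX/X./../XO] O move#3: (2,1):-1/XO/OX/XO/../XO, (3,0):+0/XO/OX/X./O./XO*, (3,1):-1/XO/OX/X./.O/XO
[XO/OX/X./O./XO] X move#4: (2,1):+0/XO/OX/XX/O./XO*, (3,1):+0/XO/OX/X./OX/XO
[XO/OX/XX/O./XO] O move#5: (3,1):+0/XO/OX/XX/OO/XO*
[XO/OX/XX/OO/XO] end (terminal +0, X#6); searched X./OX/../../XO to 5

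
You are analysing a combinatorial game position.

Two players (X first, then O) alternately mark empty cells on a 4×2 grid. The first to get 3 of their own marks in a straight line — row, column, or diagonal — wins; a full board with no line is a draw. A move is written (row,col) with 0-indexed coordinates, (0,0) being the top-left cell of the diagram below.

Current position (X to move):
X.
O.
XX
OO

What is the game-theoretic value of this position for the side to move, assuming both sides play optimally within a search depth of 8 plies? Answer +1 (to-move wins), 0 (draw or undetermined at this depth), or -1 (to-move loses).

[X./O./XX/OO] X move#1: (0,1):+0/XX/O./XX/OO*, (1,1):+0/X./OX/XX/OO
[XX/O./XX/OO] O move#2: (1,1):+0/XX/OO/XX/OO*
[XX/OO/XX/OO] end (terminal +0, X#3); searched X./O./XX/OO to 8

value(X./O./XX/OO, X) = 0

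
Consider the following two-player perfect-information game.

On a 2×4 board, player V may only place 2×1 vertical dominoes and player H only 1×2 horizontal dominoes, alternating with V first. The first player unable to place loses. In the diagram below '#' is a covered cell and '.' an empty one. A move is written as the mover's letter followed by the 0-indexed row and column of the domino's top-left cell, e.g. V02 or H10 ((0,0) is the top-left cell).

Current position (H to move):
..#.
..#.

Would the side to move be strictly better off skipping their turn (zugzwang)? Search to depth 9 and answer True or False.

p1 H@[..#./..#.]: H00[###./..#.]+1* H10[..#./###.]+1
p2 V@[###./..#.]: V03[####/..##]-1*
p3 H@[####/..##]: H10[####/####]+1*
p4 V@[####/####] terminal -1; root [..#./..#.] d9
pass branch (V moves first from the same position):
  | p1 V@[..#./..#.]: V00[#.#./#.#.]+1* V01[.##./.##.]+1 V03[..##/..##]-1
  | p2 H@[#.#./#.#.] terminal -1; root [..#./..#.] d9
H moving scores +1; H passing scores -1

zugzwang(..#./..#., H) = False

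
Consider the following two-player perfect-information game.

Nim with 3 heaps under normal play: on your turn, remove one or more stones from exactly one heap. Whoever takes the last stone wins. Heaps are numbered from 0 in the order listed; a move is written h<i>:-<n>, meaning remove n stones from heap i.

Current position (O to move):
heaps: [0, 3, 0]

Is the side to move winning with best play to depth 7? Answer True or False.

[(0,3,0)] O move#1: h1:-1:-1/(0,2,0), h1:-2:-1/(0,1,0), h1:-3:+1/(0,0,0)*
[(0,0,0)] end (terminal -1, X#2); searched (0,3,0) to 7

O winning at [(0,3,0)]: True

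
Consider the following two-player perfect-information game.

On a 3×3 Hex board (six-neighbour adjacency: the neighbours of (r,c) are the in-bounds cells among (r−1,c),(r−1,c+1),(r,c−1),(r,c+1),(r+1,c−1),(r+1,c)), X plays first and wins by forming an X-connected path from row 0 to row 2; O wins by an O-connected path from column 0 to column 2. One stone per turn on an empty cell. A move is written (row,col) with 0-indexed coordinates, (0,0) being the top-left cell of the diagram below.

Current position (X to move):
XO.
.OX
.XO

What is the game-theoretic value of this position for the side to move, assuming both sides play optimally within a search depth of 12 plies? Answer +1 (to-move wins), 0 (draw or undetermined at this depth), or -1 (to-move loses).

value(XO./.OX/.XO, X) = +1

p1 X@[XO./.OX/.XO]: (0,2)[XOX/.OX/.XO]+1* (1,0)[XO./XOX/.XO]+1 (2,0)[XO./.OX/XXO]+1
p2 O@[XOX/.OX/.XO] terminal -1; root [XO./.OX/.XO] d12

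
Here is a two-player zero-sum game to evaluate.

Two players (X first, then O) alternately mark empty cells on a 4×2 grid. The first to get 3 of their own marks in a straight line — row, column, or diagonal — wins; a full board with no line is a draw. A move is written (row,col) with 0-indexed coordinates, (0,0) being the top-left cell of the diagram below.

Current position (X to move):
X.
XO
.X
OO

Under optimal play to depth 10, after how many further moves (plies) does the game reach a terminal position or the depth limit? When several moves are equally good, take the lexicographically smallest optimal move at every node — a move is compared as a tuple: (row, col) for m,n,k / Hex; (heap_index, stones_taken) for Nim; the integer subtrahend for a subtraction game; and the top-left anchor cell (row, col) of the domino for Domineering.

PV length from [X./XO/.X/OO]: 1 ply

[X./XO/.X/OO] X move#1: (0,1):+0/XX/XO/.X/OO, (2,0):+1/X./XO/XX/OO*
[X./XO/XX/OO] end (terminal -1, O#2); searched X./XO/.X/OO to 10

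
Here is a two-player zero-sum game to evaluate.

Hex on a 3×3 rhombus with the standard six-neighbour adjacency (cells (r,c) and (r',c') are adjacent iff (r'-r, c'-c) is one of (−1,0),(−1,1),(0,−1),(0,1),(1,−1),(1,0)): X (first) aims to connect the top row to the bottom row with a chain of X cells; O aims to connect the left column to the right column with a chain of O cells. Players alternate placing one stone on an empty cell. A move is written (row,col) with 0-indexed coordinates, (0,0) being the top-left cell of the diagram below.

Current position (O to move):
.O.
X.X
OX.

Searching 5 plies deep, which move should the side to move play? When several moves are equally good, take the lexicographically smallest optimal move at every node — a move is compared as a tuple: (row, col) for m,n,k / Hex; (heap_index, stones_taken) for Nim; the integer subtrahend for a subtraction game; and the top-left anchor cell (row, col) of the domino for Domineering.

O's best at [.O./X.X/OX.]: (0,2)

ply 1, O at .O./X.X/OX. | (0,0)=-1→OO./X.X/OX.; (0,2)=+1→.OO/X.X/OX.*; (1,1)=-1→.O./XOX/OX.; (2,2)=-1→.O./X.X/OXO
ply 2, X at .OO/X.X/OX. | (0,0)=-1→XOO/X.X/OX.*; (1,1)=-1→.OO/XXX/OX.; (2,2)=-1→.OO/X.X/OXX
ply 3, O at XOO/X.X/OX. | (1,1)=+1→XOO/XOX/OX.*; (2,2)=-1→XOO/X.X/OXO
ply 4: XOO/XOX/OX. is terminal -1 (X); from .O./X.X/OX. depth 5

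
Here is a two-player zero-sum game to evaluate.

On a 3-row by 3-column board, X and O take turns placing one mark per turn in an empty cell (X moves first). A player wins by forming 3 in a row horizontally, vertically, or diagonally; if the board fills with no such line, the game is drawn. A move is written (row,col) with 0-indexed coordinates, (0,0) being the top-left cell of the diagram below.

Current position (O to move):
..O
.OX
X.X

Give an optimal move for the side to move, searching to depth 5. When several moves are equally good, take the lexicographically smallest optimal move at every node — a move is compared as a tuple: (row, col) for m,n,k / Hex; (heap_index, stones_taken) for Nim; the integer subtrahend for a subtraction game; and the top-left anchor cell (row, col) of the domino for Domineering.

O's best at [..O/.OX/X.X]: (2,1)

ply 1, O at ..O/.OX/X.X | (0,0)=-1→O.O/.OX/X.X; (0,1)=-1→.OO/.OX/X.X; (1,0)=-1→..O/OOX/X.X; (2,1)=+0→..O/.OX/XOX*
ply 2, X at ..O/.OX/XOX | (0,0)=-1→X.O/.OX/XOX; (0,1)=+0→.XO/.OX/XOX*; (1,0)=-1→..O/XOX/XOX
ply 3, O at .XO/.OX/XOX | (0,0)=+0→OXO/.OX/XOX*; (1,0)=+0→.XO/OOX/XOX
ply 4, X at OXO/.OX/XOX | (1,0)=+0→OXO/XOX/XOX*
ply 5: OXO/XOX/XOX is terminal +0 (O); from ..O/.OX/X.X depth 5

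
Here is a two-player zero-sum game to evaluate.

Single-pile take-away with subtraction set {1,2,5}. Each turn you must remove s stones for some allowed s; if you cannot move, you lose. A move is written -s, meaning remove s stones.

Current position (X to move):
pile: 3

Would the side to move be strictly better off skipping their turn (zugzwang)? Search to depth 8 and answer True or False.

p1 X@[3]: -1[2]-1* -2[1]-1
p2 O@[2]: -1[1]-1 -2[0]+1*
p3 X@[0] terminal -1; root [3] d8
if X skipped the turn, O would face:
~ p1 O@[3]: -1[2]-1* -2[1]-1
~ p2 X@[2]: -1[1]-1 -2[0]+1*
~ p3 O@[0] terminal -1; root [3] d8
compare (X): move=-1 vs pass=+1

zugzwang(3, X) = True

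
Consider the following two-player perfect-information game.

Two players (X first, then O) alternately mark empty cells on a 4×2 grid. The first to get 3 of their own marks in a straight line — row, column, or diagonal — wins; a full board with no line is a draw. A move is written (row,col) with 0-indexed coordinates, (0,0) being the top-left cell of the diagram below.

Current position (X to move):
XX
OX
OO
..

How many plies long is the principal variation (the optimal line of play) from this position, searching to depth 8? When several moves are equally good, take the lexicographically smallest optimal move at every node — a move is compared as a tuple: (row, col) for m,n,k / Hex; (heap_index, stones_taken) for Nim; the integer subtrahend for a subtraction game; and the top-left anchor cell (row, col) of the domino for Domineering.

ply 1, X at XX/OX/OO/.. | (3,0)=+0→XX/OX/OO/X.*; (3,1)=-1→XX/OX/OO/.X
ply 2, O at XX/OX/OO/X. | (3,1)=+0→XX/OX/OO/XO*
ply 3: XX/OX/OO/XO is terminal +0 (X); from XX/OX/OO/.. depth 8

PV length from [XX/OX/OO/..]: 2 plies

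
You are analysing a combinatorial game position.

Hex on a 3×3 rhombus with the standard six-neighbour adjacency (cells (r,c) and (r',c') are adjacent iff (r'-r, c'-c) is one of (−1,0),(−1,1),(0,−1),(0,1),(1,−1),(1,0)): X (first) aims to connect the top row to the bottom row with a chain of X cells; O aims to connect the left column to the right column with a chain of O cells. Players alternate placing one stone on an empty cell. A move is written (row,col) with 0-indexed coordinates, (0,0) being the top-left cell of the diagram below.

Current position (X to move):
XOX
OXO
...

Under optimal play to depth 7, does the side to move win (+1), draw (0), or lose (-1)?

[XOX/OXO/...] X move#1: (2,0):+1/XOX/OXO/X..*, (2,1):+1/XOX/OXO/.X., (2,2):+1/XOX/OXO/..X
[XOX/OXO/X..] end (terminal -1, O#2); searched XOX/OXO/... to 7

value(XOX/OXO/..., X) = +1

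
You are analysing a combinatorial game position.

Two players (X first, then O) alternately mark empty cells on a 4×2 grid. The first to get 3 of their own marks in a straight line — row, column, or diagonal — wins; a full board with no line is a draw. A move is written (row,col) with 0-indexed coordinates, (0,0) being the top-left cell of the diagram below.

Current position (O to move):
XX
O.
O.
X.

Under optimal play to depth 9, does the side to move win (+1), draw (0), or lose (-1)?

p1 O@[XX/O./O./X.]: (1,1)[XX/OO/O./X.]+0* (2,1)[XX/O./OO/X.]+0 (3,1)[XX/O./O./XO]+0
p2 X@[XX/OO/O./X.]: (2,1)[XX/OO/OX/X.]+0* (3,1)[XX/OO/O./XX]+0
p3 O@[XX/OO/OX/X.]: (3,1)[XX/OO/OX/XO]+0*
p4 X@[XX/OO/OX/XO] terminal +0; root [XX/O./O./X.] d9

value(XX/O./O./X., O) = 0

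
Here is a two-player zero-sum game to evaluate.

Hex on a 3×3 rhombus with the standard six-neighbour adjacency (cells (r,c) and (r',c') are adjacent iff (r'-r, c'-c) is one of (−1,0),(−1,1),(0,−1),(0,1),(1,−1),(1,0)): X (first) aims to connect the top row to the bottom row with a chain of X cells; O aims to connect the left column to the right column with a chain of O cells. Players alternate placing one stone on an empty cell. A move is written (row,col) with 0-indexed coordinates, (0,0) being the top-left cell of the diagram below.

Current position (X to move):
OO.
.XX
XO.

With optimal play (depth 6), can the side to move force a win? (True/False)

[OO./.XX/XO.] X move#1: (0,2):+1/OOX/.XX/XO.*, (1,0):-1/OO./XXX/XO., (2,2):-1/OO./.XX/XOX
[OOX/.XX/XO.] end (terminal -1, O#2); searched OO./.XX/XO. to 6

X winning at [OO./.XX/XO.]: True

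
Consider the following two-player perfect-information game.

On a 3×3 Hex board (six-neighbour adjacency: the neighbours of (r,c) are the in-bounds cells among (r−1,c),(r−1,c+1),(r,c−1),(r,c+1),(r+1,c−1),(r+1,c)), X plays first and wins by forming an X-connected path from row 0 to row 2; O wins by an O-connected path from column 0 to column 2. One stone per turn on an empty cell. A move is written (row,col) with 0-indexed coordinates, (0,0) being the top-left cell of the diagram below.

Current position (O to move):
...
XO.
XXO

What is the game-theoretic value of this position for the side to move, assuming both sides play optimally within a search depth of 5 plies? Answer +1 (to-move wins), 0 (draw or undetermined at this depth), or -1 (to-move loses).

p1 O@[.../XO./XXO]: (0,0)[O../XO./XXO]-1* (0,1)[.O./XO./XXO]-1 (0,2)[..O/XO./XXO]-1 (1,2)[.../XOO/XXO]-1
p2 X@[O../XO./XXO]: (0,1)[OX./XO./XXO]+1* (0,2)[O.X/XO./XXO]+1 (1,2)[O../XOX/XXO]+1
p3 O@[OX./XO./XXO] terminal -1; root [.../XO./XXO] d5

value(.../XO./XXO, O) = -1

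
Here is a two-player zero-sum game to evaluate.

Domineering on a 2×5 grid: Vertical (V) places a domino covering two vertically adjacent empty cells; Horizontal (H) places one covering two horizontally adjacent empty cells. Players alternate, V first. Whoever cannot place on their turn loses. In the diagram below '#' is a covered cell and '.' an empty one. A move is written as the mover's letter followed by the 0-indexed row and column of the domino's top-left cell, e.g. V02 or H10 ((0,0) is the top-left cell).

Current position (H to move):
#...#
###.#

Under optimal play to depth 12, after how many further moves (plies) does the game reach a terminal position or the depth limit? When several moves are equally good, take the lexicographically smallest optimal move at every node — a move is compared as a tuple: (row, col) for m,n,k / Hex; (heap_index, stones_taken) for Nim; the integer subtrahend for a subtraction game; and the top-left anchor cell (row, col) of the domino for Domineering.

[#...#/###.#] H move#1: H01:-1/###.#/###.#, H02:+1/#.###/###.#*
[#.###/###.#] end (terminal -1, V#2); searched #...#/###.# to 12

PV length from [#...#/###.#]: 1 ply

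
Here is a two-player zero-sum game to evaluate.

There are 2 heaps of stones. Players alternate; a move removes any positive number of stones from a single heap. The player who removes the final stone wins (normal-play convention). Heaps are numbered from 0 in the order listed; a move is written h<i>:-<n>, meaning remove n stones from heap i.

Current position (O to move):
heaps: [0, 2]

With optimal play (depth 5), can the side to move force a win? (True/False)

ply 1, O at (0,2) | h1:-1=-1→(0,1); h1:-2=+1→(0,0)*
ply 2: (0,0) is terminal -1 (X); from (0,2) depth 5

O winning at [(0,2)]: True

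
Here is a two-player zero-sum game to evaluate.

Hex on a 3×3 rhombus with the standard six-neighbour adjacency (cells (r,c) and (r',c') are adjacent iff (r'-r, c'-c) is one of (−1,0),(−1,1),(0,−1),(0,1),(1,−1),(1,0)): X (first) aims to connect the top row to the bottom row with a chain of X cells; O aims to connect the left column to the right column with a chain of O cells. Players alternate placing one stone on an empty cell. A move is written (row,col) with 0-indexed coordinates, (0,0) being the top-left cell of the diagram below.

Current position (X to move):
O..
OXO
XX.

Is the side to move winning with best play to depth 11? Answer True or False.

[O../OXO/XX.] X move#1: (0,1):+1/OX./OXO/XX.*, (0,2):+1/O.X/OXO/XX., (2,2):+1/O../OXO/XXX
[OX./OXO/XX.] end (terminal -1, O#2); searched O../OXO/XX. to 11

X winning at [O../OXO/XX.]: True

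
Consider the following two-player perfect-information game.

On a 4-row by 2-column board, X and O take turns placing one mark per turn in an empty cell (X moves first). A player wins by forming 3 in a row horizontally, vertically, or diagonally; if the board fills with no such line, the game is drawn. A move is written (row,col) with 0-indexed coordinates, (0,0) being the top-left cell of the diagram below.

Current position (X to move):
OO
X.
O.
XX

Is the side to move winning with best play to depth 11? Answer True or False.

X winning at [OO/X./O./XX]: False

ply 1, X at OO/X./O./XX | (1,1)=+0→OO/XX/O./XX*; (2,1)=+0→OO/X./OX/XX
ply 2, O at OO/XX/O./XX | (2,1)=+0→OO/XX/OO/XX*
ply 3: OO/XX/OO/XX is terminal +0 (X); from OO/X./O./XX depth 11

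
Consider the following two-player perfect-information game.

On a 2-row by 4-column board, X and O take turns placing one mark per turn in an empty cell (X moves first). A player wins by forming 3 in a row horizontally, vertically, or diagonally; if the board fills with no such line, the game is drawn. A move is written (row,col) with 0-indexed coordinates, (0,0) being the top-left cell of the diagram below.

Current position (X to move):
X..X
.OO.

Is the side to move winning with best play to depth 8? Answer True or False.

p1 X@[X..X/.OO.]: (0,1)[XX.X/.OO.]-1* (0,2)[X.XX/.OO.]-1 (1,0)[X..X/XOO.]-1 (1,3)[X..X/.OOX]-1
p2 O@[XX.X/.OO.]: (0,2)[XXOX/.OO.]+1* (1,0)[XX.X/OOO.]+1 (1,3)[XX.X/.OOO]+1
p3 X@[XXOX/.OO.]: (1,0)[XXOX/XOO.]-1* (1,3)[XXOX/.OOX]-1
p4 O@[XXOX/XOO.]: (1,3)[XXOX/XOOO]+1*
p5 X@[XXOX/XOOO] terminal -1; root [X..X/.OO.] d8

X winning at [X..X/.OO.]: False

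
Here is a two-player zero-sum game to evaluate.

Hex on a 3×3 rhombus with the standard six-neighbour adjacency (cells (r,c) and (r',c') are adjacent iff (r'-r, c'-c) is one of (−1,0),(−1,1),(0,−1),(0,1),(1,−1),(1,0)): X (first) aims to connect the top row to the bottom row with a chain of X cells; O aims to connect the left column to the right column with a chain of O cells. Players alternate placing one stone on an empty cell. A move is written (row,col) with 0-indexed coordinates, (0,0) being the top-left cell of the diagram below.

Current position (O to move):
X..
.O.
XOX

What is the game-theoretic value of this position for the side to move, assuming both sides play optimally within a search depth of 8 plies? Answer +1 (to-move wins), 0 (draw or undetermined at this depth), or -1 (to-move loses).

[X../.O./XOX] O move#1: (0,1):-1/XO./.O./XOX, (0,2):-1/X.O/.O./XOX, (1,0):+1/X../OO./XOX*, (1,2):-1/X../.OO/XOX
[X../OO./XOX] X move#2: (0,1):-1/XX./OO./XOX*, (0,2):-1/X.X/OO./XOX, (1,2):-1/X../OOX/XOX
[XX./OO./XOX] O move#3: (0,2):+1/XXO/OO./XOX*, (1,2):+1/XX./OOO/XOX
[XXO/OO./XOX] end (terminal -1, X#4); searched X../.O./XOX to 8

value(X../.O./XOX, O) = +1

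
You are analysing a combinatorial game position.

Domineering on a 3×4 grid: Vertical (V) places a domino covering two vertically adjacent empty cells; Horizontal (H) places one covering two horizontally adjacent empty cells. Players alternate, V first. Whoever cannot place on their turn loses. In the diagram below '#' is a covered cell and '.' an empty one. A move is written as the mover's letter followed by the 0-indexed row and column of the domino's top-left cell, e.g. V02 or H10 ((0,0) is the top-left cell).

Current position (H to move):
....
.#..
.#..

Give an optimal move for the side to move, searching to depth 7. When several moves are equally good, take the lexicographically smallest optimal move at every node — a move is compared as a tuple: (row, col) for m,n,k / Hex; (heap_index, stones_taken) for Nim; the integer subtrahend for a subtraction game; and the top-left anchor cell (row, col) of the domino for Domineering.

ply 1, H at ..../.#../.#.. | H00=-1→##../.#../.#..; H01=-1→.##./.#../.#..; H02=-1→..##/.#../.#..; H12=+1→..../.###/.#..*; H22=-1→..../.#../.###
ply 2, V at ..../.###/.#.. | V00=-1→#.../####/.#..*; V10=-1→..../####/##..
ply 3, H at #.../####/.#.. | H01=+1→###./####/.#..*; H02=+1→#.##/####/.#..; H22=+1→#.../####/.###
ply 4: ###./####/.#.. is terminal -1 (V); from ..../.#../.#.. depth 7

H's best at [..../.#../.#..]: H12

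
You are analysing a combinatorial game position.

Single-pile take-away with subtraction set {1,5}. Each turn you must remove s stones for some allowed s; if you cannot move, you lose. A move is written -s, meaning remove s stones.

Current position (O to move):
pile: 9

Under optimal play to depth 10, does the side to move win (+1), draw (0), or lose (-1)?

value(9, O) = +1

p1 O@[9]: -1[8]+1* -5[4]+1
p2 X@[8]: -1[7]-1* -5[3]-1
p3 O@[7]: -1[6]+1* -5[2]+1
p4 X@[6]: -1[5]-1* -5[1]-1
p5 O@[5]: -1[4]+1* -5[0]+1
p6 X@[4]: -1[3]-1*
p7 O@[3]: -1[2]+1*
p8 X@[2]: -1[1]-1*
p9 O@[1]: -1[0]+1*
p10 X@[0] terminal -1; root [9] d10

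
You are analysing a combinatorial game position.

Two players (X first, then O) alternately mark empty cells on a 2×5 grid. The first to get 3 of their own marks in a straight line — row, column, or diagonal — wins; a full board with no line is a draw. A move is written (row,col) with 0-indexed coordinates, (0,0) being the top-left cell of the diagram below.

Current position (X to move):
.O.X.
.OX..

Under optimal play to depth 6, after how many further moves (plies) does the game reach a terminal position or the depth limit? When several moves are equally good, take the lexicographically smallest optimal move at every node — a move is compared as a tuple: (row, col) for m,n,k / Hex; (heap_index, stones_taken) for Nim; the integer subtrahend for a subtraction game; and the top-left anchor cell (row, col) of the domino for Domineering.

[.O.X./.OX..] X move#1: (0,0):+0/XO.X./.OX..*, (0,2):+0/.OXX./.OX.., (0,4):+0/.O.XX/.OX.., (1,0):+0/.O.X./XOX.., (1,3):+0/.O.X./.OXX., (1,4):+0/.O.X./.OX.X
[XO.X./.OX..] O move#2: (0,2):+0/XOOX./.OX..*, (0,4):+0/XO.XO/.OX.., (1,0):+0/XO.X./OOX.., (1,3):+0/XO.X./.OXO., (1,4):+0/XO.X./.OX.O
[XOOX./.OX..] X move#3: (0,4):+0/XOOXX/.OX..*, (1,0):+0/XOOX./XOX.., (1,3):+0/XOOX./.OXX., (1,4):+0/XOOX./.OX.X
[XOOXX/.OX..] O move#4: (1,0):+0/XOOXX/OOX..*, (1,3):+0/XOOXX/.OXO., (1,4):+0/XOOXX/.OX.O
[XOOXX/OOX..] X move#5: (1,3):+0/XOOXX/OOXX.*, (1,4):+0/XOOXX/OOX.X
[XOOXX/OOXX.] O move#6: (1,4):+0/XOOXX/OOXXO*
[XOOXX/OOXXO] end (terminal +0, X#7); searched .O.X./.OX.. to 6

PV length from [.O.X./.OX..]: 6 plies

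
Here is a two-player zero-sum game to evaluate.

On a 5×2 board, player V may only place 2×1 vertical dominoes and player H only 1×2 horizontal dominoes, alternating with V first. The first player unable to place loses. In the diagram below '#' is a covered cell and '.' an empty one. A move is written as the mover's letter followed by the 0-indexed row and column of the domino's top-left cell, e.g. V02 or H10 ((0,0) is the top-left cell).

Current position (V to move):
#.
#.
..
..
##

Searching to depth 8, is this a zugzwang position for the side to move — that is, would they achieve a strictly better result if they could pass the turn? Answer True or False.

ply 1, V at #./#./../../## | V01=-1→##/##/../../##; V11=-1→#./##/.#/../##; V20=+1→#./#./#./#./##*; V21=+1→#./#./.#/.#/##
ply 2: #./#./#./#./## is terminal -1 (H); from #./#./../../## depth 8
pass branch (H moves first from the same position):
  | ply 1, H at #./#./../../## | H20=+1→#./#./##/../##*; H30=-1→#./#./../##/##
  | ply 2, V at #./#./##/../## | V01=-1→##/##/##/../##*
  | ply 3, H at ##/##/##/../## | H30=+1→##/##/##/##/##*
  | ply 4: ##/##/##/##/## is terminal -1 (V); from #./#./../../## depth 8
V moving scores +1; V passing scores -1

zugzwang(#./#./../../##, V) = False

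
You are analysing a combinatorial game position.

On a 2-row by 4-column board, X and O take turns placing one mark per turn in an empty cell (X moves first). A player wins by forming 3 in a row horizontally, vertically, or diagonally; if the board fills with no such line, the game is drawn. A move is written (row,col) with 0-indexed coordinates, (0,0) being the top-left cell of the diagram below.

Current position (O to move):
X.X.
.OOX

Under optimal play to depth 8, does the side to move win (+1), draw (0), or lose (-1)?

value(X.X./.OOX, O) = +1

ply 1, O at X.X./.OOX | (0,1)=+0→XOX./.OOX; (0,3)=-1→X.XO/.OOX; (1,0)=+1→X.X./OOOX*
ply 2: X.X./OOOX is terminal -1 (X); from X.X./.OOX depth 8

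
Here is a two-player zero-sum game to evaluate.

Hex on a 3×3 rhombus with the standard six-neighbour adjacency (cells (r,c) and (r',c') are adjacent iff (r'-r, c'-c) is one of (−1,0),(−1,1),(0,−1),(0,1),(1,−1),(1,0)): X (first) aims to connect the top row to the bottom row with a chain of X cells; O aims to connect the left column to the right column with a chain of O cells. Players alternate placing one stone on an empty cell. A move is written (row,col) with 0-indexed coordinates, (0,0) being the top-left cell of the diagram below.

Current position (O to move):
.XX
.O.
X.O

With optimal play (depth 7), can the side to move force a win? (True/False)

O winning at [.XX/.O./X.O]: True

[.XX/.O./X.O] O move#1: (0,0):-1/OXX/.O./X.O, (1,0):+1/.XX/OO./X.O*, (1,2):-1/.XX/.OO/X.O, (2,1):-1/.XX/.O./XOO
[.XX/OO./X.O] X move#2: (0,0):-1/XXX/OO./X.O*, (1,2):-1/.XX/OOX/X.O, (2,1):-1/.XX/OO./XXO
[XXX/OO./X.O] O move#3: (1,2):+1/XXX/OOO/X.O*, (2,1):+1/XXX/OO./XOO
[XXX/OOO/X.O] end (terminal -1, X#4); searched .XX/.O./X.O to 7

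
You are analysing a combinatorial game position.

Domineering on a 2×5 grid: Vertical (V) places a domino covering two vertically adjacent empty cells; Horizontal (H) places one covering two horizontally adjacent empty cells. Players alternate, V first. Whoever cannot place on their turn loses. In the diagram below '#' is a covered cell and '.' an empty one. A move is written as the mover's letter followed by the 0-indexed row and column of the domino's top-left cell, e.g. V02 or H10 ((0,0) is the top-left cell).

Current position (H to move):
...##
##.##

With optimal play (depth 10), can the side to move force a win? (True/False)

H winning at [...##/##.##]: True

[...##/##.##] H move#1: H00:-1/##.##/##.##, H01:+1/.####/##.##*
[.####/##.##] end (terminal -1, V#2); searched ...##/##.## to 10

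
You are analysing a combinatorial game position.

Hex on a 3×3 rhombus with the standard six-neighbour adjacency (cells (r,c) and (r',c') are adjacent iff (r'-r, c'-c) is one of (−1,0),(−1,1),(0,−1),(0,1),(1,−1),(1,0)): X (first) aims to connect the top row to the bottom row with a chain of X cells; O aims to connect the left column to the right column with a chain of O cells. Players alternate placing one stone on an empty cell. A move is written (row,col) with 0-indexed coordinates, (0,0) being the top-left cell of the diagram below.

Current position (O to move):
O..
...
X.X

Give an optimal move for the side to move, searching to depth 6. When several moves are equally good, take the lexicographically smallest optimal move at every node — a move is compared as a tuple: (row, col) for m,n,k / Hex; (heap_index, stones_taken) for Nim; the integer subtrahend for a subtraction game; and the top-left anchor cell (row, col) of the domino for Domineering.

O's best at [O../.../X.X]: (1,1)

ply 1, O at O../.../X.X | (0,1)=-1→OO./.../X.X; (0,2)=-1→O.O/.../X.X; (1,0)=-1→O../O../X.X; (1,1)=+1→O../.O./X.X*; (1,2)=-1→O../..O/X.X; (2,1)=-1→O../.../XOX
ply 2, X at O../.O./X.X | (0,1)=-1→OX./.O./X.X*; (0,2)=-1→O.X/.O./X.X; (1,0)=-1→O../XO./X.X; (1,2)=-1→O../.OX/X.X; (2,1)=-1→O../.O./XXX
ply 3, O at OX./.O./X.X | (0,2)=-1→OXO/.O./X.X; (1,0)=+1→OX./OO./X.X*; (1,2)=-1→OX./.OO/X.X; (2,1)=-1→OX./.O./XOX
ply 4, X at OX./OO./X.X | (0,2)=-1→OXX/OO./X.X*; (1,2)=-1→OX./OOX/X.X; (2,1)=-1→OX./OO./XXX
ply 5, O at OXX/OO./X.X | (1,2)=+1→OXX/OOO/X.X*; (2,1)=-1→OXX/OO./XOX
ply 6: OXX/OOO/X.X is terminal -1 (X); from O../.../X.X depth 6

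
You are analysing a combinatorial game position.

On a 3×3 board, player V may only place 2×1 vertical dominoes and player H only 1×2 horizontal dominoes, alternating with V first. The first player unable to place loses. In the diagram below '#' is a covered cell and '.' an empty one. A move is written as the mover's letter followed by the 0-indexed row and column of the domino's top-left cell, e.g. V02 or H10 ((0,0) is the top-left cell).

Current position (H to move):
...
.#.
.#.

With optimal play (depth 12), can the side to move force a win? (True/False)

[.../.#./.#.] H move#1: H00:-1/##./.#./.#.*, H01:-1/.##/.#./.#.
[##./.#./.#.] V move#2: V02:+1/###/.##/.#.*, V10:+1/##./##./##., V12:+1/##./.##/.##
[###/.##/.#.] end (terminal -1, H#3); searched .../.#./.#. to 12

H winning at [.../.#./.#.]: False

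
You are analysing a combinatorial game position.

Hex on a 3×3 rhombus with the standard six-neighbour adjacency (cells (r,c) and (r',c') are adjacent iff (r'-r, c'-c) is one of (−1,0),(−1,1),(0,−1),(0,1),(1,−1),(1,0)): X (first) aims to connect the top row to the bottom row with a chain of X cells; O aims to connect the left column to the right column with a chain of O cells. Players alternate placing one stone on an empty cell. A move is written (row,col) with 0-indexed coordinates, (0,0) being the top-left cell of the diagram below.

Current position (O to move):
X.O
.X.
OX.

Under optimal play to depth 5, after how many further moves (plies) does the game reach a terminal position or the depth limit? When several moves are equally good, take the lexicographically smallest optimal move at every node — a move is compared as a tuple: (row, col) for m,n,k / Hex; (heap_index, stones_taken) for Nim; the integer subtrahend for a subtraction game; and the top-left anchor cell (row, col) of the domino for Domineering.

PV length from [X.O/.X./OX.]: 2 plies

ply 1, O at X.O/.X./OX. | (0,1)=-1→XOO/.X./OX.*; (1,0)=-1→X.O/OX./OX.; (1,2)=-1→X.O/.XO/OX.; (2,2)=-1→X.O/.X./OXO
ply 2, X at XOO/.X./OX. | (1,0)=+1→XOO/XX./OX.*; (1,2)=-1→XOO/.XX/OX.; (2,2)=-1→XOO/.X./OXX
ply 3: XOO/XX./OX. is terminal -1 (O); from X.O/.X./OX. depth 5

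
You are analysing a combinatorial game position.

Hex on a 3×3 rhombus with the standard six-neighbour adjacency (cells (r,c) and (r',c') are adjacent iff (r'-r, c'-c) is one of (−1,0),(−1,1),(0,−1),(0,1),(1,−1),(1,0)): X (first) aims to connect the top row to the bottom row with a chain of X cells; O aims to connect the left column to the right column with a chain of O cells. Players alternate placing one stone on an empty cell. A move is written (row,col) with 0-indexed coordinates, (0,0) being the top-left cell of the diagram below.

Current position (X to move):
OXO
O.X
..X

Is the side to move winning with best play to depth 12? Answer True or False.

ply 1, X at OXO/O.X/..X | (1,1)=+1→OXO/OXX/..X*; (2,0)=-1→OXO/O.X/X.X; (2,1)=-1→OXO/O.X/.XX
ply 2: OXO/OXX/..X is terminal -1 (O); from OXO/O.X/..X depth 12

X winning at [OXO/O.X/..X]: True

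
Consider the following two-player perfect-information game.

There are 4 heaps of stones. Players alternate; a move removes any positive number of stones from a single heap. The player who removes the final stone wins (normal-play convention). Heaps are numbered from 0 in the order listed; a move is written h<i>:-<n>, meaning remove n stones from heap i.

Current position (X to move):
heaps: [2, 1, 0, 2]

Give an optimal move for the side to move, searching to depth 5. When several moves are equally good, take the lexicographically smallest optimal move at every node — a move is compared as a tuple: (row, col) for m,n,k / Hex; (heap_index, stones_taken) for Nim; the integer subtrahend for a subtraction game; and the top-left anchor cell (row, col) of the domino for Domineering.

ply 1, X at (2,1,0,2) | h0:-1=-1→(1,1,0,2); h0:-2=-1→(0,1,0,2); h1:-1=+1→(2,0,0,2)*; h3:-1=-1→(2,1,0,1); h3:-2=-1→(2,1,0,0)
ply 2, O at (2,0,0,2) | h0:-1=-1→(1,0,0,2)*; h0:-2=-1→(0,0,0,2); h3:-1=-1→(2,0,0,1); h3:-2=-1→(2,0,0,0)
ply 3, X at (1,0,0,2) | h0:-1=-1→(0,0,0,2); h3:-1=+1→(1,0,0,1)*; h3:-2=-1→(1,0,0,0)
ply 4, O at (1,0,0,1) | h0:-1=-1→(0,0,0,1)*; h3:-1=-1→(1,0,0,0)
ply 5, X at (0,0,0,1) | h3:-1=+1→(0,0,0,0)*
ply 6: (0,0,0,0) is terminal -1 (O); from (2,1,0,2) depth 5

X's best at [(2,1,0,2)]: h1:-1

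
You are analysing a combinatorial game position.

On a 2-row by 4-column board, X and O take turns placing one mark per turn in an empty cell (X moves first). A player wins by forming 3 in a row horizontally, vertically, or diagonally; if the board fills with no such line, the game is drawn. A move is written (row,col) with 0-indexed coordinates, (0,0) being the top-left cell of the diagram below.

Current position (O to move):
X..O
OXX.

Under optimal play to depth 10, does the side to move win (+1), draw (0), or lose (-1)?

value(X..O/OXX., O) = 0

[X..O/OXX.] O move#1: (0,1):-1/XO.O/OXX., (0,2):-1/X.OO/OXX., (1,3):+0/X..O/OXXO*
[X..O/OXXO] X move#2: (0,1):+0/XX.O/OXXO*, (0,2):+0/X.XO/OXXO
[XX.O/OXXO] O move#3: (0,2):+0/XXOO/OXXO*
[XXOO/OXXO] end (terminal +0, X#4); searched X..O/OXX. to 10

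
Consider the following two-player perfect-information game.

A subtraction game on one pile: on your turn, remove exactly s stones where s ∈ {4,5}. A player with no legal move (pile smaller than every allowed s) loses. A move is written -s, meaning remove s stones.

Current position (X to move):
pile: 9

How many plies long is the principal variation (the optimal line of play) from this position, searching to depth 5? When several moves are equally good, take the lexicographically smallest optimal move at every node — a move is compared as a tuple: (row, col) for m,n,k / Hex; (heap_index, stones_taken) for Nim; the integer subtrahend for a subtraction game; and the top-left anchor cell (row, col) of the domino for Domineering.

p1 X@[9]: -4[5]-1* -5[4]-1
p2 O@[5]: -4[1]+1* -5[0]+1
p3 X@[1] terminal -1; root [9] d5

PV length from [9]: 2 plies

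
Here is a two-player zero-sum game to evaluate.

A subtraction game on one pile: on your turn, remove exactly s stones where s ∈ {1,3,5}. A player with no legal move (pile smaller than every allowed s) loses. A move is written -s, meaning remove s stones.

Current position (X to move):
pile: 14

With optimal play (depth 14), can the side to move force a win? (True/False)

X winning at [14]: False

p1 X@[14]: -1[13]-1* -3[11]-1 -5[9]-1
p2 O@[13]: -1[12]+1* -3[10]+1 -5[8]+1
p3 X@[12]: -1[11]-1* -3[9]-1 -5[7]-1
p4 O@[11]: -1[10]+1* -3[8]+1 -5[6]+1
p5 X@[10]: -1[9]-1* -3[7]-1 -5[5]-1
p6 O@[9]: -1[8]+1* -3[6]+1 -5[4]+1
p7 X@[8]: -1[7]-1* -3[5]-1 -5[3]-1
p8 O@[7]: -1[6]+1* -3[4]+1 -5[2]+1
p9 X@[6]: -1[5]-1* -3[3]-1 -5[1]-1
p10 O@[5]: -1[4]+1* -3[2]+1 -5[0]+1
p11 X@[4]: -1[3]-1* -3[1]-1
p12 O@[3]: -1[2]+1* -3[0]+1
p13 X@[2]: -1[1]-1*
p14 O@[1]: -1[0]+1*
p15 X@[0] terminal -1; root [14] d14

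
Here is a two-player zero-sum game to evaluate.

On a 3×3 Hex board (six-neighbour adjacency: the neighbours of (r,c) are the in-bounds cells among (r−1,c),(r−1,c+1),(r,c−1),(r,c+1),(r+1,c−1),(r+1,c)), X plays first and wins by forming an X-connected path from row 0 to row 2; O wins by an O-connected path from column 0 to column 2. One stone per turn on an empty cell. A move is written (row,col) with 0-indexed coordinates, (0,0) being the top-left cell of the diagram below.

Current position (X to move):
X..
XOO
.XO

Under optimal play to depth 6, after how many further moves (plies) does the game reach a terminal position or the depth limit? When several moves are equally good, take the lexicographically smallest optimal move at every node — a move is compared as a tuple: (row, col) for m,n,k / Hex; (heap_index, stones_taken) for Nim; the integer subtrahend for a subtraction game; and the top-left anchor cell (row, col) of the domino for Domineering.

PV length from [X../XOO/.XO]: 1 ply

p1 X@[X../XOO/.XO]: (0,1)[XX./XOO/.XO]-1 (0,2)[X.X/XOO/.XO]-1 (2,0)[X../XOO/XXO]+1*
p2 O@[X../XOO/XXO] terminal -1; root [X../XOO/.XO] d6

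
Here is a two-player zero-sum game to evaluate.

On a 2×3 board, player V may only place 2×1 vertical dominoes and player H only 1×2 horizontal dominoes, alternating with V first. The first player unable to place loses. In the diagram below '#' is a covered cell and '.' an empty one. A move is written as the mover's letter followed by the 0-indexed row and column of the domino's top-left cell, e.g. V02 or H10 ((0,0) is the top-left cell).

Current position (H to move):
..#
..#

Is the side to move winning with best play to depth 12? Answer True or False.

H winning at [..#/..#]: True

ply 1, H at ..#/..# | H00=+1→###/..#*; H10=+1→..#/###
ply 2: ###/..# is terminal -1 (V); from ..#/..# depth 12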